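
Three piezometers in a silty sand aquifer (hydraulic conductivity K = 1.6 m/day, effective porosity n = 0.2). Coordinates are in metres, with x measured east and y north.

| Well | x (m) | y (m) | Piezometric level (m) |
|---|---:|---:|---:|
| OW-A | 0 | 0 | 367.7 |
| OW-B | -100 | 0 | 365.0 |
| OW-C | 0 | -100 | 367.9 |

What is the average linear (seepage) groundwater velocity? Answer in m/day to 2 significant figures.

0.22 m/day

∂h/∂x = (365.0 − 367.7) / (-100 − 0) = +0.02700
∂h/∂y = (367.9 − 367.7) / (-100 − 0) = -0.002000
|∇h| = √(0.02700² + -0.002000²) = 0.02707
Seepage velocity v = K·i/n = 1.6 × 0.02707 / 0.2 = 0.2166 m/day.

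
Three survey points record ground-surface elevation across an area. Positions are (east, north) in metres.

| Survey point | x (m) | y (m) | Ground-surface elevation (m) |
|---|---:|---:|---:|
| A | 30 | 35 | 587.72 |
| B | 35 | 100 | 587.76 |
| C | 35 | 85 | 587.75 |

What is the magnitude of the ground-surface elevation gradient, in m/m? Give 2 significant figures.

Three-point gradient (reference A): Δ to B = (5, 65, +0.04), Δ to C = (5, 50, +0.03).
∂z/∂x = -0.0006667, ∂z/∂y = +0.0006667 (det = -75).
|∇f| = √(-0.0006667² + 0.0006667²) = 0.0009429 m/m

0.00094 m/m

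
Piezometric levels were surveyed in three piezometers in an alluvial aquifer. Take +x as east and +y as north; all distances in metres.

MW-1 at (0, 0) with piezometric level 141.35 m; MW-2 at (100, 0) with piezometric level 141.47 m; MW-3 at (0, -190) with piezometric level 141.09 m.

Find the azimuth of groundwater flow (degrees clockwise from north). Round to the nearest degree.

∂h/∂x = (141.47 − 141.35) / (100 − 0) = +0.001200
∂h/∂y = (141.09 − 141.35) / (-190 − 0) = +0.001368
Flow direction (−∇h) has components (-0.001200 E, -0.001368 N).
Azimuth = atan2(E, N) = atan2(-0.001200, -0.001368) = 221.2° ≈ 221°.

221°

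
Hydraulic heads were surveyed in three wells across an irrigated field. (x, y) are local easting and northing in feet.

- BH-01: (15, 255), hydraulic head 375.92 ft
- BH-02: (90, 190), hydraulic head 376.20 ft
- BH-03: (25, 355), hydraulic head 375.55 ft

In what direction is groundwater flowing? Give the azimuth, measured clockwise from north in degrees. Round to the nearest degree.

353°

Three-point gradient (reference BH-01): Δ to BH-02 = (75, -65, +0.28), Δ to BH-03 = (10, 100, -0.37).
∂h/∂x = +0.0004847, ∂h/∂y = -0.003748 (det = 8150).
Flow direction (−∇h) has components (-0.0004847 E, +0.003748 N).
Azimuth = atan2(E, N) = atan2(-0.0004847, +0.003748) = 352.6° ≈ 353°.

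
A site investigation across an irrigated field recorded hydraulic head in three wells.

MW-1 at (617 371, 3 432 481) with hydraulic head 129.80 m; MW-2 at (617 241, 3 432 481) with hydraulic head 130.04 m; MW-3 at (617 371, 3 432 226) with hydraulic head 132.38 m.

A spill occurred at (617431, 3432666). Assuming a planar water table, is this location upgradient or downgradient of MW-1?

∂h/∂x = (130.04 − 129.80) / (617241 − 617371) = -0.001846
∂h/∂y = (132.38 − 129.80) / (3432226 − 3432481) = -0.01012
Head at (617431, 3432666) = 129.80 + (-0.001846)·(60) + (-0.01012)·(185) = 127.82 m.
That is lower than the 129.80 m at MW-1, so the point is downgradient.

downgradient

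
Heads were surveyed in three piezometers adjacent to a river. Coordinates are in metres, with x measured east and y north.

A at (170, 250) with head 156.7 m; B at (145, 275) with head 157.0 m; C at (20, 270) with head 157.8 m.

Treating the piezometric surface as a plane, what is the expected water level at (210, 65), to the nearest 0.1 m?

Taking A as reference: B−A = (-25, 25, +0.3); C−A = (-150, 20, +1.1).
Determinant of the coordinate differences = (-25)·20 − (-150)·25 = 3250.
∂h/∂x = [(+0.3)·20 − (+1.1)·25] / 3250 = -0.006615
∂h/∂y = [(-25)·(+1.1) − (-150)·(+0.3)] / 3250 = +0.005385
h(210, 65) = 156.7 + (-0.006615)·(40) + (+0.005385)·(-185) = 156.7 -0.265 -0.996 = 155.439 m.

155.4 m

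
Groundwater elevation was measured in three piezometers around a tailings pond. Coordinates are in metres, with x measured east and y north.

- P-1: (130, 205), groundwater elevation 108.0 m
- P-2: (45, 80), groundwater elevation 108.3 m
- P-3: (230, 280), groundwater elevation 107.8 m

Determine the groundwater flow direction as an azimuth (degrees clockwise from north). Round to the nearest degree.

011°

Taking P-1 as reference: P-2−P-1 = (-85, -125, +0.3); P-3−P-1 = (100, 75, -0.2).
Determinant of the coordinate differences = (-85)·75 − 100·(-125) = 6125.
∂h/∂x = [(+0.3)·75 − (-0.2)·(-125)] / 6125 = -0.0004082
∂h/∂y = [(-85)·(-0.2) − 100·(+0.3)] / 6125 = -0.002122
Flow direction (−∇h) has components (+0.0004082 E, +0.002122 N).
Azimuth = atan2(E, N) = atan2(+0.0004082, +0.002122) = 10.9° ≈ 011°.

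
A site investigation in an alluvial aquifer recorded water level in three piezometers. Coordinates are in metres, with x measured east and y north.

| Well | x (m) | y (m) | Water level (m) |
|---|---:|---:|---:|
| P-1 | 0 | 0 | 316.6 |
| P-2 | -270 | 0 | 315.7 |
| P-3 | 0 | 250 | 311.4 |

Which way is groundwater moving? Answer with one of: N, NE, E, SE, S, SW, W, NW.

∂h/∂x = (315.7 − 316.6) / (-270 − 0) = +0.003333
∂h/∂y = (311.4 − 316.6) / (250 − 0) = -0.02080
Flow = −∇h = (-0.003333 east, +0.02080 north), which points north.

N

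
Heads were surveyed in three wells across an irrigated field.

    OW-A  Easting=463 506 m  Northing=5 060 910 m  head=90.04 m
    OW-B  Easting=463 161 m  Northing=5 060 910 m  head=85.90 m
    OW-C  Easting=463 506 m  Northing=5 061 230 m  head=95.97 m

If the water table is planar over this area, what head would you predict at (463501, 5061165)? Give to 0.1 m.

94.7 m

∂h/∂x = (85.90 − 90.04) / (463161 − 463506) = +0.01200
∂h/∂y = (95.97 − 90.04) / (5061230 − 5060910) = +0.01853
h(463501, 5061165) = 90.04 + (+0.01200)·(-5) + (+0.01853)·(255) = 90.04 -0.060 +4.725 = 94.705 m.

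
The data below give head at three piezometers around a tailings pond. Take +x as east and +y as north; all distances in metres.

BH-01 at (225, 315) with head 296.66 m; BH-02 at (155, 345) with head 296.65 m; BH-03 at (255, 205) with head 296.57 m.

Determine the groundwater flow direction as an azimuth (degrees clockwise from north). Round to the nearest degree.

With h = a·x + b·y + c and BH-01 as origin, the differences give:
  (-70)·a + 30·b = -0.01
  30·a + (-110)·b = -0.09
Eliminate b (×(-110) and ×30, subtract): 6800·a = 3.800 → a = ∂h/∂x = +0.0005588
Back-substitute: b = ∂h/∂y = +0.0009706.
Flow direction (−∇h) has components (-0.0005588 E, -0.0009706 N).
Azimuth = atan2(E, N) = atan2(-0.0005588, -0.0009706) = 209.9° ≈ 210°.

210°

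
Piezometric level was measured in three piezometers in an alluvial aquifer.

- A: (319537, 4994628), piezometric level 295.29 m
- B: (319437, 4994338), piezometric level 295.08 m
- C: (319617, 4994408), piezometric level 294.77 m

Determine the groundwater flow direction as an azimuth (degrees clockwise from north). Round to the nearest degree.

Differences from A: to B (Δx, Δy, Δh) = (-100, -290, -0.21); to C = (80, -220, -0.52).
Determinant of the coordinate differences = (-100)·(-220) − 80·(-290) = 45200.
∂h/∂x = [(-0.21)·(-220) − (-0.52)·(-290)] / 45200 = -0.002314
∂h/∂y = [(-100)·(-0.52) − 80·(-0.21)] / 45200 = +0.001522
Flow direction (−∇h) has components (+0.002314 E, -0.001522 N).
Azimuth = atan2(E, N) = atan2(+0.002314, -0.001522) = 123.3° ≈ 123°.

123°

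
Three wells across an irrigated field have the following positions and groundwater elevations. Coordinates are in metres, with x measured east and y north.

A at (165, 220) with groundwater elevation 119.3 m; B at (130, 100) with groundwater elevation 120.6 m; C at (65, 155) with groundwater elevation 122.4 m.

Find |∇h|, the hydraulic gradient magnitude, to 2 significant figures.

Three-point gradient (reference A): Δ to B = (-35, -120, +1.3), Δ to C = (-100, -65, +3.1).
∂h/∂x = -0.02956, ∂h/∂y = -0.002211 (det = -9725).
|∇h| = √(-0.02956² + -0.002211²) = 0.02964

0.030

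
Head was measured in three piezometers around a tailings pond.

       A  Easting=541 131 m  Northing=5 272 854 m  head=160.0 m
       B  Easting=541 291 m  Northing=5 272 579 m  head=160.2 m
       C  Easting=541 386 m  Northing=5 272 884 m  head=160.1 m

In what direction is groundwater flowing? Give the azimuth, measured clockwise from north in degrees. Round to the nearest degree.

316°

Differences from A: to B (Δx, Δy, Δh) = (160, -275, +0.2); to C = (255, 30, +0.1).
Solve a·Δx + b·Δy = Δh: det = 160·30 − 255·(-275) = 74925.
∂h/∂x = [(+0.2)·30 − (+0.1)·(-275)] / 74925 = +0.0004471
∂h/∂y = [160·(+0.1) − 255·(+0.2)] / 74925 = -0.0004671
Flow direction (−∇h) has components (-0.0004471 E, +0.0004671 N).
Azimuth = atan2(E, N) = atan2(-0.0004471, +0.0004671) = 316.3° ≈ 316°.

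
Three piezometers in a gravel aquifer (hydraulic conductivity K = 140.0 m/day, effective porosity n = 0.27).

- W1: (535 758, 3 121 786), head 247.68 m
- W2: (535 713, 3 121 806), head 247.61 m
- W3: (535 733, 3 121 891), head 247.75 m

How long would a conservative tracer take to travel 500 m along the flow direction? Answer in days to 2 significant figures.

410 days

Three-point gradient (reference W1): Δ to W2 = (-45, 20, -0.07), Δ to W3 = (-25, 105, +0.07).
∂h/∂x = +0.002071, ∂h/∂y = +0.001160 (det = -4225).
|∇h| = √(0.002071² + 0.001160²) = 0.002374
Seepage velocity v = K·i/n = 140.0 × 0.002374 / 0.27 = 1.231 m/day.
t = 500 / 1.231 = 406.2 days.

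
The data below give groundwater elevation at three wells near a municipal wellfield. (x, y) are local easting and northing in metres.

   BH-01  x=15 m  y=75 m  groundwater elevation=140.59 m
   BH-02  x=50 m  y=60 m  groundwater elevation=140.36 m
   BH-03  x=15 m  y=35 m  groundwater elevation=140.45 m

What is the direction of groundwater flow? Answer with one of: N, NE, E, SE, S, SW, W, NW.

SE

Differences from BH-01: to BH-02 (Δx, Δy, Δh) = (35, -15, -0.23); to BH-03 = (0, -40, -0.14).
Solve a·Δx + b·Δy = Δh: det = 35·(-40) − 0·(-15) = -1400.
∂h/∂x = [(-0.23)·(-40) − (-0.14)·(-15)] / -1400 = -0.005071
∂h/∂y = [35·(-0.14) − 0·(-0.23)] / -1400 = +0.003500
Flow = −∇h = (+0.005071 east, -0.003500 north), which points southeast.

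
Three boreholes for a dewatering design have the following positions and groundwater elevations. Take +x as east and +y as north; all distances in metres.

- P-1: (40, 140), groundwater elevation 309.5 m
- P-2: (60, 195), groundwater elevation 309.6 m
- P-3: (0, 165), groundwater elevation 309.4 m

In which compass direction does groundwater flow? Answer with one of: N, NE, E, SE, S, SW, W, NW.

Differences from P-1: to P-2 (Δx, Δy, Δh) = (20, 55, +0.1); to P-3 = (-40, 25, -0.1).
Solve a·Δx + b·Δy = Δh: det = 20·25 − (-40)·55 = 2700.
∂h/∂x = [(+0.1)·25 − (-0.1)·55] / 2700 = +0.002963
∂h/∂y = [20·(-0.1) − (-40)·(+0.1)] / 2700 = +0.0007407
Flow = −∇h = (-0.002963 east, -0.0007407 north), which points west.

W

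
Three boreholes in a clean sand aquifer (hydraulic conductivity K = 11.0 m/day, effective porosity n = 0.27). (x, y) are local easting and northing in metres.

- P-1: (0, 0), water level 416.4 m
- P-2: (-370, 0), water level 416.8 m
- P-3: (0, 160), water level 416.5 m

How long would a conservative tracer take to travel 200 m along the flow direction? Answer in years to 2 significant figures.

∂h/∂x = (416.8 − 416.4) / (-370 − 0) = -0.001081
∂h/∂y = (416.5 − 416.4) / (160 − 0) = +0.0006250
|∇h| = √(-0.001081² + 0.0006250²) = 0.001249
Seepage velocity v = K·i/n = 11.0 × 0.001249 / 0.27 = 0.05089 m/day.
t = 200 / 0.05089 = 3930 days = 10.8 years.

11 years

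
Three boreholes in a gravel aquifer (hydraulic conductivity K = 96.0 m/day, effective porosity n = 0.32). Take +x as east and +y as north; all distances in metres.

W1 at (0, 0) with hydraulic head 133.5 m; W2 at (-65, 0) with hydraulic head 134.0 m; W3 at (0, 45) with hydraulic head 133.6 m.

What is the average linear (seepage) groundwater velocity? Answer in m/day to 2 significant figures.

2.4 m/day

∂h/∂x = (134.0 − 133.5) / (-65 − 0) = -0.007692
∂h/∂y = (133.6 − 133.5) / (45 − 0) = +0.002222
|∇h| = √(-0.007692² + 0.002222²) = 0.008007
Seepage velocity v = K·i/n = 96.0 × 0.008007 / 0.32 = 2.402 m/day.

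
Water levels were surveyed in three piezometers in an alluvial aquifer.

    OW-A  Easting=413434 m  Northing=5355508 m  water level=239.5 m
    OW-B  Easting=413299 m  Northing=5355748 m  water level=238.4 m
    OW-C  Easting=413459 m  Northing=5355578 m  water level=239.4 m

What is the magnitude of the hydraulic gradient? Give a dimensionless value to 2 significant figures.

Taking OW-A as reference: OW-B−OW-A = (-135, 240, -1.1); OW-C−OW-A = (25, 70, -0.1).
Solve a·Δx + b·Δy = Δh: det = (-135)·70 − 25·240 = -15450.
∂h/∂x = [(-1.1)·70 − (-0.1)·240] / -15450 = +0.003430
∂h/∂y = [(-135)·(-0.1) − 25·(-1.1)] / -15450 = -0.002654
|∇h| = √(0.003430² + -0.002654²) = 0.004337

0.0043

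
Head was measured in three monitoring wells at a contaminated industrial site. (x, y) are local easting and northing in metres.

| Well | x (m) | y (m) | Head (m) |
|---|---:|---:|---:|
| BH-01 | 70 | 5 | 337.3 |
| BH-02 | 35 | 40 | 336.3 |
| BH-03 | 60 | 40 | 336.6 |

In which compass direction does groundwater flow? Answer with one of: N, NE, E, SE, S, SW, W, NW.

NW

Differences from BH-01: to BH-02 (Δx, Δy, Δh) = (-35, 35, -1.0); to BH-03 = (-10, 35, -0.7).
Solve a·Δx + b·Δy = Δh: det = (-35)·35 − (-10)·35 = -875.
∂h/∂x = [(-1.0)·35 − (-0.7)·35] / -875 = +0.01200
∂h/∂y = [(-35)·(-0.7) − (-10)·(-1.0)] / -875 = -0.01657
Flow = −∇h = (-0.01200 east, +0.01657 north), which points northwest.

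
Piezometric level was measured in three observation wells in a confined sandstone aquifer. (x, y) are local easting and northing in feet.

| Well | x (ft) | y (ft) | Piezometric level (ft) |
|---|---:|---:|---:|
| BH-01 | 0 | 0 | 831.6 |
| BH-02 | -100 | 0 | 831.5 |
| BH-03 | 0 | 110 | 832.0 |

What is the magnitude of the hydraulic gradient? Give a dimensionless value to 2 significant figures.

∂h/∂x = (831.5 − 831.6) / (-100 − 0) = +0.001000
∂h/∂y = (832.0 − 831.6) / (110 − 0) = +0.003636
|∇h| = √(0.001000² + 0.003636²) = 0.003771

0.0038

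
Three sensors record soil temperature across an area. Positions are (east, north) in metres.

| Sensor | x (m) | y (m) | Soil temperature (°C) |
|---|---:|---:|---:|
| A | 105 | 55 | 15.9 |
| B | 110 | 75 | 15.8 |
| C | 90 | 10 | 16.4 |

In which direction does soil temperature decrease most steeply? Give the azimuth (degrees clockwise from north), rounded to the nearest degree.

With T = a·x + b·y + c and A as origin, the differences give:
  5·a + 20·b = -0.1
  (-15)·a + (-45)·b = +0.5
Eliminate b (×(-45) and ×20, subtract): 75·a = -5.50 → a = ∂T/∂x = -0.07333
Back-substitute: b = ∂T/∂y = +0.01333.
Steepest decrease is along −∇f: components (+0.07333 E, -0.01333 N).
Azimuth = atan2(+0.07333, -0.01333) = 100.3° ≈ 100°.

100°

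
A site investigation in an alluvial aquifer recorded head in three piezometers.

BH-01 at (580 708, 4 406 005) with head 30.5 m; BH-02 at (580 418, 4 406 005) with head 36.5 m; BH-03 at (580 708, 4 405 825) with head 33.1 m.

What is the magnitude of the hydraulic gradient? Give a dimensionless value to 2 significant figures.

∂h/∂x = (36.5 − 30.5) / (580418 − 580708) = -0.02069
∂h/∂y = (33.1 − 30.5) / (4405825 − 4406005) = -0.01444
|∇h| = √(-0.02069² + -0.01444²) = 0.02523

0.025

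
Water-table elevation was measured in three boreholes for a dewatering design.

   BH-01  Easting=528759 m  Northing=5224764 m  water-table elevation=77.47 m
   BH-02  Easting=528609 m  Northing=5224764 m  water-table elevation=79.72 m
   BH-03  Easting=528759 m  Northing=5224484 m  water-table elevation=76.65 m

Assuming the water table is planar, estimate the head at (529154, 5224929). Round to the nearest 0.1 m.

∂h/∂x = (79.72 − 77.47) / (528609 − 528759) = -0.01500
∂h/∂y = (76.65 − 77.47) / (5224484 − 5224764) = +0.002929
h(529154, 5224929) = 77.47 + (-0.01500)·(395) + (+0.002929)·(165) = 77.47 -5.925 +0.483 = 72.028 m.

72.0 m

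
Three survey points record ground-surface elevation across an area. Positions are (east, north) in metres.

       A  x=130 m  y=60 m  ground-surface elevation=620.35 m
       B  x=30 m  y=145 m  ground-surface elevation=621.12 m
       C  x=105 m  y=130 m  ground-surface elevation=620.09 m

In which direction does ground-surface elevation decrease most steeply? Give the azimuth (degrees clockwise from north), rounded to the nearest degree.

059°

Three-point gradient (reference A): Δ to B = (-100, 85, +0.77), Δ to C = (-25, 70, -0.26).
∂z/∂x = -0.01559, ∂z/∂y = -0.009282 (det = -4875).
Steepest decrease is along −∇f: components (+0.01559 E, +0.009282 N).
Azimuth = atan2(+0.01559, +0.009282) = 59.2° ≈ 059°.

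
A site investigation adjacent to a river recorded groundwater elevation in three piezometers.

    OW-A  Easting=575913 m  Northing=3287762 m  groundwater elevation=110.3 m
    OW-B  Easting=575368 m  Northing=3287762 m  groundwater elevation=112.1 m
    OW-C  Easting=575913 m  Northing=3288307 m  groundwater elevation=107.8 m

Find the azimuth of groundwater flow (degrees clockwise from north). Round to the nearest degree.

036°

∂h/∂x = (112.1 − 110.3) / (575368 − 575913) = -0.003303
∂h/∂y = (107.8 − 110.3) / (3288307 − 3287762) = -0.004587
Flow direction (−∇h) has components (+0.003303 E, +0.004587 N).
Azimuth = atan2(E, N) = atan2(+0.003303, +0.004587) = 35.8° ≈ 036°.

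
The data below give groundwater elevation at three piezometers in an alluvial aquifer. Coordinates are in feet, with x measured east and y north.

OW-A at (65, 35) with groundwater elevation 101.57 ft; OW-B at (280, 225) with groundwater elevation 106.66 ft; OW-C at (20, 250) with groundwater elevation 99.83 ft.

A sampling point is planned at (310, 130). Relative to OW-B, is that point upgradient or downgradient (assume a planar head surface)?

upgradient

Differences from OW-A: to OW-B (Δx, Δy, Δh) = (215, 190, +5.09); to OW-C = (-45, 215, -1.74).
Solve a·Δx + b·Δy = Δh: det = 215·215 − (-45)·190 = 54775.
∂h/∂x = [(+5.09)·215 − (-1.74)·190] / 54775 = +0.02601
∂h/∂y = [215·(-1.74) − (-45)·(+5.09)] / 54775 = -0.002648
Head at (310, 130) = 101.57 + (+0.02601)·(245) + (-0.002648)·(95) = 107.69 ft.
That is higher than the 106.66 ft at OW-B, so the point is upgradient.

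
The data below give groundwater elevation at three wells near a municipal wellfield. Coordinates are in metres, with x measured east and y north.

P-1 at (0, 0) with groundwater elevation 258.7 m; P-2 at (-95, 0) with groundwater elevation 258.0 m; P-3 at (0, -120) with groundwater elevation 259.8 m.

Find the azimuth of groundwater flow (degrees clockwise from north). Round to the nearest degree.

321°

∂h/∂x = (258.0 − 258.7) / (-95 − 0) = +0.007368
∂h/∂y = (259.8 − 258.7) / (-120 − 0) = -0.009167
Flow direction (−∇h) has components (-0.007368 E, +0.009167 N).
Azimuth = atan2(E, N) = atan2(-0.007368, +0.009167) = 321.2° ≈ 321°.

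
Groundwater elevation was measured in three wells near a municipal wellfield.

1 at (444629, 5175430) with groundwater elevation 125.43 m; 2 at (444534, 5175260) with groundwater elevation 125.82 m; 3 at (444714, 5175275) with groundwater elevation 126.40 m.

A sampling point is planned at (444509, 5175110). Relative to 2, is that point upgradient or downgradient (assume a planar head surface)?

Taking 1 as reference: 2−1 = (-95, -170, +0.39); 3−1 = (85, -155, +0.97).
Determinant of the coordinate differences = (-95)·(-155) − 85·(-170) = 29175.
∂h/∂x = [(+0.39)·(-155) − (+0.97)·(-170)] / 29175 = +0.003580
∂h/∂y = [(-95)·(+0.97) − 85·(+0.39)] / 29175 = -0.004295
Head at (444509, 5175110) = 125.43 + (+0.003580)·(-120) + (-0.004295)·(-320) = 126.37 m.
That is higher than the 125.82 m at 2, so the point is upgradient.

upgradient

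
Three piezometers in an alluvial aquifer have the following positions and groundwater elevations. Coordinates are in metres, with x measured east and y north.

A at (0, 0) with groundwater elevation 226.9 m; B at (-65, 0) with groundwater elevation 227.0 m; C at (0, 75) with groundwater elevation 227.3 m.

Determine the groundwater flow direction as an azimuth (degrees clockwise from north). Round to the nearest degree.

164°

∂h/∂x = (227.0 − 226.9) / (-65 − 0) = -0.001538
∂h/∂y = (227.3 − 226.9) / (75 − 0) = +0.005333
Flow direction (−∇h) has components (+0.001538 E, -0.005333 N).
Azimuth = atan2(E, N) = atan2(+0.001538, -0.005333) = 163.9° ≈ 164°.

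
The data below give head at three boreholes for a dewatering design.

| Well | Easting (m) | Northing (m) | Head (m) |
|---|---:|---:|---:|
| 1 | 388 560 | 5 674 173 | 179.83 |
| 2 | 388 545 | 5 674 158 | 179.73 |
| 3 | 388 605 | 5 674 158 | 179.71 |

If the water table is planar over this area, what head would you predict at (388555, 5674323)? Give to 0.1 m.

Taking 1 as reference: 2−1 = (-15, -15, -0.10); 3−1 = (45, -15, -0.12).
Determinant of the coordinate differences = (-15)·(-15) − 45·(-15) = 900.
∂h/∂x = [(-0.10)·(-15) − (-0.12)·(-15)] / 900 = -0.0003333
∂h/∂y = [(-15)·(-0.12) − 45·(-0.10)] / 900 = +0.007000
h(388555, 5674323) = 179.83 + (-0.0003333)·(-5) + (+0.007000)·(150) = 179.83 +0.002 +1.050 = 180.882 m.

180.9 m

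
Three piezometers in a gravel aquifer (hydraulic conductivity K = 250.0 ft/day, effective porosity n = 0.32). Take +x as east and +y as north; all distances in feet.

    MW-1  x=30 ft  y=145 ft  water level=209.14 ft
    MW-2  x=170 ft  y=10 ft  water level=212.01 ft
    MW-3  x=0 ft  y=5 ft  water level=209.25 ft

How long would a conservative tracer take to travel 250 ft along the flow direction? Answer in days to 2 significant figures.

Three-point gradient (reference MW-1): Δ to MW-2 = (140, -135, +2.87), Δ to MW-3 = (-30, -140, +0.11).
∂h/∂x = +0.01636, ∂h/∂y = -0.004292 (det = -23650).
|∇h| = √(0.01636² + -0.004292²) = 0.01691
Seepage velocity v = K·i/n = 250.0 × 0.01691 / 0.32 = 13.21 ft/day.
t = 250 / 13.21 = 18.93 days.

19 days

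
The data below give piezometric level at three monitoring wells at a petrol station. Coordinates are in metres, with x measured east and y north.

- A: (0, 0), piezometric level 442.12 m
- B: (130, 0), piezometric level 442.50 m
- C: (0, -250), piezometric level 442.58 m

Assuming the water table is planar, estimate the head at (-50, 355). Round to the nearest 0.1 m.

441.3 m

∂h/∂x = (442.50 − 442.12) / (130 − 0) = +0.002923
∂h/∂y = (442.58 − 442.12) / (-250 − 0) = -0.001840
h(-50, 355) = 442.12 + (+0.002923)·(-50) + (-0.001840)·(355) = 442.12 -0.146 -0.653 = 441.321 m.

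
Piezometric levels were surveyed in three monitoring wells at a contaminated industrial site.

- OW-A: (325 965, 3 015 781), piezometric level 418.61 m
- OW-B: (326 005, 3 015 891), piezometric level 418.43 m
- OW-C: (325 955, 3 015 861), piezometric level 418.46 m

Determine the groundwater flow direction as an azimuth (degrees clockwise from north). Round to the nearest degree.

Taking OW-A as reference: OW-B−OW-A = (40, 110, -0.18); OW-C−OW-A = (-10, 80, -0.15).
Determinant of the coordinate differences = 40·80 − (-10)·110 = 4300.
∂h/∂x = [(-0.18)·80 − (-0.15)·110] / 4300 = +0.0004884
∂h/∂y = [40·(-0.15) − (-10)·(-0.18)] / 4300 = -0.001814
Flow direction (−∇h) has components (-0.0004884 E, +0.001814 N).
Azimuth = atan2(E, N) = atan2(-0.0004884, +0.001814) = 344.9° ≈ 345°.

345°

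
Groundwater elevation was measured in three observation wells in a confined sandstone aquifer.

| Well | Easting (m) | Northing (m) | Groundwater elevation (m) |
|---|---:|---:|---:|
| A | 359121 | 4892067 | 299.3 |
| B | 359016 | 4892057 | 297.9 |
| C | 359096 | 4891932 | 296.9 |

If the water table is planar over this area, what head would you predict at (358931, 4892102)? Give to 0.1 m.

Three-point gradient (reference A): Δ to B = (-105, -10, -1.4), Δ to C = (-25, -135, -2.4).
∂h/∂x = +0.01185, ∂h/∂y = +0.01558 (det = 13925).
h(358931, 4892102) = 299.3 + (+0.01185)·(-190) + (+0.01558)·(35) = 299.3 -2.251 +0.545 = 297.594 m.

297.6 m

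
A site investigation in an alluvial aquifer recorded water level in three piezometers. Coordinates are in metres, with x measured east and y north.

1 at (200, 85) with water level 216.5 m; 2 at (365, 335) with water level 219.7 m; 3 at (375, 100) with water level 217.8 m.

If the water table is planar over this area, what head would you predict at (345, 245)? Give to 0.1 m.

218.8 m

Three-point gradient (reference 1): Δ to 2 = (165, 250, +3.2), Δ to 3 = (175, 15, +1.3).
∂h/∂x = +0.006711, ∂h/∂y = +0.008371 (det = -41275).
h(345, 245) = 216.5 + (+0.006711)·(145) + (+0.008371)·(160) = 216.5 +0.973 +1.339 = 218.812 m.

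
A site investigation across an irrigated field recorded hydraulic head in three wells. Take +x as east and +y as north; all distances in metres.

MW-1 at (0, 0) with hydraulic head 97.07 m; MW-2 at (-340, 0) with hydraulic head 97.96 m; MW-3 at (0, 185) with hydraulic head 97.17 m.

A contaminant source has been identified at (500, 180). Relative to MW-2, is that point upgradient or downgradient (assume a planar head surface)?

downgradient

∂h/∂x = (97.96 − 97.07) / (-340 − 0) = -0.002618
∂h/∂y = (97.17 − 97.07) / (185 − 0) = +0.0005405
Head at (500, 180) = 97.07 + (-0.002618)·(500) + (+0.0005405)·(180) = 95.86 m.
That is lower than the 97.96 m at MW-2, so the point is downgradient.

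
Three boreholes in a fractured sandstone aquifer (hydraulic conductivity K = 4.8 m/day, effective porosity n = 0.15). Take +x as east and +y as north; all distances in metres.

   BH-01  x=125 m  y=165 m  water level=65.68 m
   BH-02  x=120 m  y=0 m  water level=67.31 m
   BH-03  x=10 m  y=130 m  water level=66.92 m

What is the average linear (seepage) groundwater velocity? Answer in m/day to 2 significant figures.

0.40 m/day

Differences from BH-01: to BH-02 (Δx, Δy, Δh) = (-5, -165, +1.63); to BH-03 = (-115, -35, +1.24).
Determinant of the coordinate differences = (-5)·(-35) − (-115)·(-165) = -18800.
∂h/∂x = [(+1.63)·(-35) − (+1.24)·(-165)] / -18800 = -0.007848
∂h/∂y = [(-5)·(+1.24) − (-115)·(+1.63)] / -18800 = -0.009641
|∇h| = √(-0.007848² + -0.009641²) = 0.01243
Seepage velocity v = K·i/n = 4.8 × 0.01243 / 0.15 = 0.3978 m/day.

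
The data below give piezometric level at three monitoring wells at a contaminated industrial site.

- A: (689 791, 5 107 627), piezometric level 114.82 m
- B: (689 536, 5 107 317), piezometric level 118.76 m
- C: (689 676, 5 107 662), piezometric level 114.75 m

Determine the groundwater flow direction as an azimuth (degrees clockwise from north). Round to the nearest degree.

014°

With h = a·x + b·y + c and A as origin, the differences give:
  (-255)·a + (-310)·b = +3.94
  (-115)·a + 35·b = -0.07
Eliminate b (×35 and ×(-310), subtract): -44575·a = 116.200 → a = ∂h/∂x = -0.002607
Back-substitute: b = ∂h/∂y = -0.01057.
Flow direction (−∇h) has components (+0.002607 E, +0.01057 N).
Azimuth = atan2(E, N) = atan2(+0.002607, +0.01057) = 13.9° ≈ 014°.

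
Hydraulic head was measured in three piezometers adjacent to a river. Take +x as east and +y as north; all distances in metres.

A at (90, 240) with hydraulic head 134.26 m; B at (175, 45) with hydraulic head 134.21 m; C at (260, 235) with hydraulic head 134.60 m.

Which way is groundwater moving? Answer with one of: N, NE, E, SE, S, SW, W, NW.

Differences from A: to B (Δx, Δy, Δh) = (85, -195, -0.05); to C = (170, -5, +0.34).
Solve a·Δx + b·Δy = Δh: det = 85·(-5) − 170·(-195) = 32725.
∂h/∂x = [(-0.05)·(-5) − (+0.34)·(-195)] / 32725 = +0.002034
∂h/∂y = [85·(+0.34) − 170·(-0.05)] / 32725 = +0.001143
Flow = −∇h = (-0.002034 east, -0.001143 north), which points southwest.

SW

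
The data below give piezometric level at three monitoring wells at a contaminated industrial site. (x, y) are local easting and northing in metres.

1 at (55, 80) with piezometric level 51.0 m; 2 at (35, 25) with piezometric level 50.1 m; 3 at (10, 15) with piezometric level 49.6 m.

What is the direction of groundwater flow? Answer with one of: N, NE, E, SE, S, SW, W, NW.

Differences from 1: to 2 (Δx, Δy, Δh) = (-20, -55, -0.9); to 3 = (-45, -65, -1.4).
Determinant of the coordinate differences = (-20)·(-65) − (-45)·(-55) = -1175.
∂h/∂x = [(-0.9)·(-65) − (-1.4)·(-55)] / -1175 = +0.01574
∂h/∂y = [(-20)·(-1.4) − (-45)·(-0.9)] / -1175 = +0.01064
Flow = −∇h = (-0.01574 east, -0.01064 north), which points southwest.

SW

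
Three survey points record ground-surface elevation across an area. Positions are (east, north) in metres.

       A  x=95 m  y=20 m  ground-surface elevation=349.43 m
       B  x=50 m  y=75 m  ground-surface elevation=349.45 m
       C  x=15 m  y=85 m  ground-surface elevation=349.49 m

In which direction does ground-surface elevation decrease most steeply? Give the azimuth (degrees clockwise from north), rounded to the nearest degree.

Differences from A: to B (Δx, Δy, Δh) = (-45, 55, +0.02); to C = (-80, 65, +0.06).
Solve a·Δx + b·Δy = Δz: det = (-45)·65 − (-80)·55 = 1475.
∂z/∂x = [(+0.02)·65 − (+0.06)·55] / 1475 = -0.001356
∂z/∂y = [(-45)·(+0.06) − (-80)·(+0.02)] / 1475 = -0.0007458
Steepest decrease is along −∇f: components (+0.001356 E, +0.0007458 N).
Azimuth = atan2(+0.001356, +0.0007458) = 61.2° ≈ 061°.

061°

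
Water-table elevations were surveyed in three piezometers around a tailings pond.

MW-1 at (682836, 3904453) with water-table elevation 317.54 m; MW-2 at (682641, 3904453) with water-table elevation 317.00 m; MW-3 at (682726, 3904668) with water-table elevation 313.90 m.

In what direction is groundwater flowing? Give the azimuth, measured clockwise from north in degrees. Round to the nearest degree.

Taking MW-1 as reference: MW-2−MW-1 = (-195, 0, -0.54); MW-3−MW-1 = (-110, 215, -3.64).
Solve a·Δx + b·Δy = Δh: det = (-195)·215 − (-110)·0 = -41925.
∂h/∂x = [(-0.54)·215 − (-3.64)·0] / -41925 = +0.002769
∂h/∂y = [(-195)·(-3.64) − (-110)·(-0.54)] / -41925 = -0.01551
Flow direction (−∇h) has components (-0.002769 E, +0.01551 N).
Azimuth = atan2(E, N) = atan2(-0.002769, +0.01551) = 349.9° ≈ 350°.

350°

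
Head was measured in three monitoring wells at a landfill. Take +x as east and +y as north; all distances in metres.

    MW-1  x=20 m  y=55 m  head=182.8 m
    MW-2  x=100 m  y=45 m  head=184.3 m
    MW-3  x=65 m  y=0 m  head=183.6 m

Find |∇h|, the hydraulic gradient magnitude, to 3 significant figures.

Differences from MW-1: to MW-2 (Δx, Δy, Δh) = (80, -10, +1.5); to MW-3 = (45, -55, +0.8).
Solve a·Δx + b·Δy = Δh: det = 80·(-55) − 45·(-10) = -3950.
∂h/∂x = [(+1.5)·(-55) − (+0.8)·(-10)] / -3950 = +0.01886
∂h/∂y = [80·(+0.8) − 45·(+1.5)] / -3950 = +0.0008861
|∇h| = √(0.01886² + 0.0008861²) = 0.01888

0.0189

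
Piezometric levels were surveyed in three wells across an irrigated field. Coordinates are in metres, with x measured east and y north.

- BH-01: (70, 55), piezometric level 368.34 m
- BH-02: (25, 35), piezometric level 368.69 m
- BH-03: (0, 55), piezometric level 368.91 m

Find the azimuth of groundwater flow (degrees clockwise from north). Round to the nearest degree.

With h = a·x + b·y + c and BH-01 as origin, the differences give:
  (-45)·a + (-20)·b = +0.35
  (-70)·a + 0·b = +0.57
Eliminate b (×0 and ×(-20), subtract): -1400·a = 11.400 → a = ∂h/∂x = -0.008143
Back-substitute: b = ∂h/∂y = +0.0008214.
Flow direction (−∇h) has components (+0.008143 E, -0.0008214 N).
Azimuth = atan2(E, N) = atan2(+0.008143, -0.0008214) = 95.8° ≈ 096°.

096°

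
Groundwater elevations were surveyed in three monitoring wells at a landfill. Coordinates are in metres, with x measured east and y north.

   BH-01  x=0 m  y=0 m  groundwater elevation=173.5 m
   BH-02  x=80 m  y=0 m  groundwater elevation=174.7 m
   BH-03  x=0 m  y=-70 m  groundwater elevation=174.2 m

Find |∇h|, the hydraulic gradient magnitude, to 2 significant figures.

∂h/∂x = (174.7 − 173.5) / (80 − 0) = +0.01500
∂h/∂y = (174.2 − 173.5) / (-70 − 0) = -0.010000
|∇h| = √(0.01500² + -0.010000²) = 0.01803

0.018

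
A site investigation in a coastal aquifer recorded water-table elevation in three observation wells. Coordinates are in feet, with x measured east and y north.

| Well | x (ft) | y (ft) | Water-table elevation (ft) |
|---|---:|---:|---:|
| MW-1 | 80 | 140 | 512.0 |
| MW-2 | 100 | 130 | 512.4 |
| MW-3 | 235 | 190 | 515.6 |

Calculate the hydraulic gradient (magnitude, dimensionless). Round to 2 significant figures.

0.022

Taking MW-1 as reference: MW-2−MW-1 = (20, -10, +0.4); MW-3−MW-1 = (155, 50, +3.6).
Solve a·Δx + b·Δy = Δh: det = 20·50 − 155·(-10) = 2550.
∂h/∂x = [(+0.4)·50 − (+3.6)·(-10)] / 2550 = +0.02196
∂h/∂y = [20·(+3.6) − 155·(+0.4)] / 2550 = +0.003922
|∇h| = √(0.02196² + 0.003922²) = 0.02231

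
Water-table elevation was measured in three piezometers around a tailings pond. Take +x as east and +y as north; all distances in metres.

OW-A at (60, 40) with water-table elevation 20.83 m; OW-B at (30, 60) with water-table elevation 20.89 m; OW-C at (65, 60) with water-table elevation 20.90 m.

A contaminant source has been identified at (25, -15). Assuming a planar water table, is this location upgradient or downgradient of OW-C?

downgradient

Taking OW-A as reference: OW-B−OW-A = (-30, 20, +0.06); OW-C−OW-A = (5, 20, +0.07).
Determinant of the coordinate differences = (-30)·20 − 5·20 = -700.
∂h/∂x = [(+0.06)·20 − (+0.07)·20] / -700 = +0.0002857
∂h/∂y = [(-30)·(+0.07) − 5·(+0.06)] / -700 = +0.003429
Head at (25, -15) = 20.83 + (+0.0002857)·(-35) + (+0.003429)·(-55) = 20.63 m.
That is lower than the 20.90 m at OW-C, so the point is downgradient.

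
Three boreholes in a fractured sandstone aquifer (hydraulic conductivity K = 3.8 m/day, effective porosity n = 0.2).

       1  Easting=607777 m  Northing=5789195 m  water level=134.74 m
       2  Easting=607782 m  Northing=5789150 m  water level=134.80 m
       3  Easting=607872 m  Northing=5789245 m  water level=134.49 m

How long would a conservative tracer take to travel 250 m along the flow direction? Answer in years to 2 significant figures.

15 years

Differences from 1: to 2 (Δx, Δy, Δh) = (5, -45, +0.06); to 3 = (95, 50, -0.25).
Solve a·Δx + b·Δy = Δh: det = 5·50 − 95·(-45) = 4525.
∂h/∂x = [(+0.06)·50 − (-0.25)·(-45)] / 4525 = -0.001823
∂h/∂y = [5·(-0.25) − 95·(+0.06)] / 4525 = -0.001536
|∇h| = √(-0.001823² + -0.001536²) = 0.002384
Seepage velocity v = K·i/n = 3.8 × 0.002384 / 0.2 = 0.0453 m/day.
t = 250 / 0.0453 = 5519 days = 15.1 years.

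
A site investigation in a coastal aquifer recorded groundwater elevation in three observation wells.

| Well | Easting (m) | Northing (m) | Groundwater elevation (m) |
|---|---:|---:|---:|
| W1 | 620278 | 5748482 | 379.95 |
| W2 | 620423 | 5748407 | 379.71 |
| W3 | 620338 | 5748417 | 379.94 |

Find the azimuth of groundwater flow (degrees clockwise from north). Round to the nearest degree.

049°

With h = a·x + b·y + c and W1 as origin, the differences give:
  145·a + (-75)·b = -0.24
  60·a + (-65)·b = -0.01
Eliminate b (×(-65) and ×(-75), subtract): -4925·a = 14.850 → a = ∂h/∂x = -0.003015
Back-substitute: b = ∂h/∂y = -0.002629.
Flow direction (−∇h) has components (+0.003015 E, +0.002629 N).
Azimuth = atan2(E, N) = atan2(+0.003015, +0.002629) = 48.9° ≈ 049°.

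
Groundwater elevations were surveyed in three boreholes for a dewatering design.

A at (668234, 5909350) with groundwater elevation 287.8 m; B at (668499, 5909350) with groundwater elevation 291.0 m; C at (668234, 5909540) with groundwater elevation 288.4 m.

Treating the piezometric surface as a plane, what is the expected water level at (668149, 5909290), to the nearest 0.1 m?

∂h/∂x = (291.0 − 287.8) / (668499 − 668234) = +0.01208
∂h/∂y = (288.4 − 287.8) / (5909540 − 5909350) = +0.003158
h(668149, 5909290) = 287.8 + (+0.01208)·(-85) + (+0.003158)·(-60) = 287.8 -1.026 -0.189 = 286.584 m.

286.6 m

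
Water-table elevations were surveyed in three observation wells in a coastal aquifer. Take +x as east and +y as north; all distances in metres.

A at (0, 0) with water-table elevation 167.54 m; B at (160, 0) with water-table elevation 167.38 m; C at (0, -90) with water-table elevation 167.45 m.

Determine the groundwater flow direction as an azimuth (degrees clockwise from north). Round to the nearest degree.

135°

∂h/∂x = (167.38 − 167.54) / (160 − 0) = -0.0010000
∂h/∂y = (167.45 − 167.54) / (-90 − 0) = +0.001000
Flow direction (−∇h) has components (+0.0010000 E, -0.001000 N).
Azimuth = atan2(E, N) = atan2(+0.0010000, -0.001000) = 135.0° ≈ 135°.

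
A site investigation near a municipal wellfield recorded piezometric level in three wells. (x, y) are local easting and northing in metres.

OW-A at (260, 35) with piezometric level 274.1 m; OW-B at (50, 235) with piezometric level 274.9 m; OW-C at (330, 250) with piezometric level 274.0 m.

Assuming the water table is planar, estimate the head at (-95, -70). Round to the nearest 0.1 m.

Taking OW-A as reference: OW-B−OW-A = (-210, 200, +0.8); OW-C−OW-A = (70, 215, -0.1).
Solve a·Δx + b·Δy = Δh: det = (-210)·215 − 70·200 = -59150.
∂h/∂x = [(+0.8)·215 − (-0.1)·200] / -59150 = -0.003246
∂h/∂y = [(-210)·(-0.1) − 70·(+0.8)] / -59150 = +0.0005917
h(-95, -70) = 274.1 + (-0.003246)·(-355) + (+0.0005917)·(-105) = 274.1 +1.152 -0.062 = 275.190 m.

275.2 m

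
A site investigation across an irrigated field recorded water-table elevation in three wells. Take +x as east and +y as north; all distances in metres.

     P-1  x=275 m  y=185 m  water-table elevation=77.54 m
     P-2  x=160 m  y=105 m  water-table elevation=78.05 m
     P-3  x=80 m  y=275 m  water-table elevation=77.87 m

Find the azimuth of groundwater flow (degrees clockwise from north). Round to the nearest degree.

050°

Differences from P-1: to P-2 (Δx, Δy, Δh) = (-115, -80, +0.51); to P-3 = (-195, 90, +0.33).
Determinant of the coordinate differences = (-115)·90 − (-195)·(-80) = -25950.
∂h/∂x = [(+0.51)·90 − (+0.33)·(-80)] / -25950 = -0.002786
∂h/∂y = [(-115)·(+0.33) − (-195)·(+0.51)] / -25950 = -0.002370
Flow direction (−∇h) has components (+0.002786 E, +0.002370 N).
Azimuth = atan2(E, N) = atan2(+0.002786, +0.002370) = 49.6° ≈ 050°.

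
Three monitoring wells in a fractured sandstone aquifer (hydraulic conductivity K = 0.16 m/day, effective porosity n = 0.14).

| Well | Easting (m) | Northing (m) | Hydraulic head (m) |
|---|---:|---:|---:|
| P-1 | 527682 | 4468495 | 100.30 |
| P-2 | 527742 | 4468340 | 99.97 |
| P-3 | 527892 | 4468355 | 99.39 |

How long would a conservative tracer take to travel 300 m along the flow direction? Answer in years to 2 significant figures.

Differences from P-1: to P-2 (Δx, Δy, Δh) = (60, -155, -0.33); to P-3 = (210, -140, -0.91).
Determinant of the coordinate differences = 60·(-140) − 210·(-155) = 24150.
∂h/∂x = [(-0.33)·(-140) − (-0.91)·(-155)] / 24150 = -0.003928
∂h/∂y = [60·(-0.91) − 210·(-0.33)] / 24150 = +0.0006087
|∇h| = √(-0.003928² + 0.0006087²) = 0.003975
Seepage velocity v = K·i/n = 0.16 × 0.003975 / 0.14 = 0.004543 m/day.
t = 300 / 0.004543 = 6.604e+04 days = 181 years.

180 years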